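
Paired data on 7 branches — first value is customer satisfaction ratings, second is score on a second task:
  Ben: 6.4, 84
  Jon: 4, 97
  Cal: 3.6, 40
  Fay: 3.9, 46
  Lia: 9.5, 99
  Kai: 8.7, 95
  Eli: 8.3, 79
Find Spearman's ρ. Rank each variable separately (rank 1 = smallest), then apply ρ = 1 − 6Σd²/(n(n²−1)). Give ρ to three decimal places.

Ranks of variable 1: 4, 3, 1, 2, 7, 6, 5
Ranks of variable 2: 4, 6, 1, 2, 7, 5, 3
d = r₁ − r₂: 0, -3, 0, 0, 0, 1, 2
d²: 0, 9, 0, 0, 0, 1, 4; Σd² = 14
ρ = 1 − 6·14/(7·48) = 1 − 84/336 = 0.750

0.750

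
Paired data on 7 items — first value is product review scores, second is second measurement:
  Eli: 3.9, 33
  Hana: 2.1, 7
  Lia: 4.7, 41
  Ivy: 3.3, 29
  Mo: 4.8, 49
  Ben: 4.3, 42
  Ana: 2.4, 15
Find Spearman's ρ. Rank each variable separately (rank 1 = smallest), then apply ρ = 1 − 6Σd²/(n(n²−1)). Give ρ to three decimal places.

0.964

Ranks of variable 1: 4, 1, 6, 3, 7, 5, 2
Ranks of variable 2: 4, 1, 5, 3, 7, 6, 2
d = r₁ − r₂: 0, 0, 1, 0, 0, -1, 0
d²: 0, 0, 1, 0, 0, 1, 0; Σd² = 2
ρ = 1 − 6·2/(7·48) = 1 − 12/336 = 0.964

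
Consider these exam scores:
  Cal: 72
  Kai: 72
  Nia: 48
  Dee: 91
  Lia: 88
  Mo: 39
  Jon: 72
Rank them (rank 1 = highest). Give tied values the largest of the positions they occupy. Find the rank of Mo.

7

Sorted (descending): 91, 88, 72, 72, 72, 48, 39
The 3 values of 72 occupy positions 3–5 → each gets rank 5.
Mo has value 39 → rank 7.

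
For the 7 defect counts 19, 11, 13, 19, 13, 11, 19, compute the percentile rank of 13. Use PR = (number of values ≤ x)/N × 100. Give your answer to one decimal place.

57.1

N = 7.
Strictly below 13: 2. Equal to 13: 2.
PR = 4/7 × 100 = 57.1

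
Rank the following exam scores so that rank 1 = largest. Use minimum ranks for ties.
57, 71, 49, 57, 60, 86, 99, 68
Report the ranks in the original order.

Sorted (descending): 99, 86, 71, 68, 60, 57, 57, 49
The 2 values of 57 occupy positions 6–7 → each gets rank 6.

6, 3, 8, 6, 5, 2, 1, 4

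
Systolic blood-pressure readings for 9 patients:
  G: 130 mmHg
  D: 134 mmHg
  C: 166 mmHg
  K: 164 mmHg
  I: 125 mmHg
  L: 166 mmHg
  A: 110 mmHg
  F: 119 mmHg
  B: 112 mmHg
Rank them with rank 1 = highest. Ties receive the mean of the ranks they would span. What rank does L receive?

1.5

Sorted (descending): 166, 166, 164, 134, 130, 125, 119, 112, 110
The 2 values of 166 occupy positions 1–2 → average rank (1+2)/2 = 1.5.
L has value 166 mmHg → rank 1.5.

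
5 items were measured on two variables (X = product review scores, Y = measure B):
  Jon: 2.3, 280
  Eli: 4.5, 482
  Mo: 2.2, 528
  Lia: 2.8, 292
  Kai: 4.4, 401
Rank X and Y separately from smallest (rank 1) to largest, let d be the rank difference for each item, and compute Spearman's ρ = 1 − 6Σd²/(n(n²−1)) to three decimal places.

Ranks of variable 1: 2, 5, 1, 3, 4
Ranks of variable 2: 1, 4, 5, 2, 3
d = r₁ − r₂: 1, 1, -4, 1, 1
d²: 1, 1, 16, 1, 1; Σd² = 20
ρ = 1 − 6·20/(5·24) = 1 − 120/120 = 0.000

0.000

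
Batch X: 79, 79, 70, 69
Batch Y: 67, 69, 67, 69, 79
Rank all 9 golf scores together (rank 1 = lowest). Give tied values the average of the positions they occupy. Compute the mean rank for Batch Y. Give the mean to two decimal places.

3.80

Sorted (ascending): 67, 67, 69, 69, 69, 70, 79, 79, 79
The 2 values of 67 occupy positions 1–2 → average rank (1+2)/2 = 1.5.
The 3 values of 69 occupy positions 3–5 → average rank 4.
The 3 values of 79 occupy positions 7–9 → average rank 8.
Batch Y values → pooled ranks: 67→1.5, 69→4, 67→1.5, 69→4, 79→8
Mean rank = (1.5 + 4 + 1.5 + 4 + 8) / 5 = 3.80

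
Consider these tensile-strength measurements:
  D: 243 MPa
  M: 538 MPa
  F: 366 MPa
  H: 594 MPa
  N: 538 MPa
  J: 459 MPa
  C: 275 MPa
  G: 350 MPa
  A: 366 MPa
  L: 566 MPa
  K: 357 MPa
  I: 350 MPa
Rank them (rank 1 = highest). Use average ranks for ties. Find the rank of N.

Sorted (descending): 594, 566, 538, 538, 459, 366, 366, 357, 350, 350, 275, 243
The 2 values of 538 occupy positions 3–4 → average rank (3+4)/2 = 3.5.
The 2 values of 366 occupy positions 6–7 → average rank (6+7)/2 = 6.5.
The 2 values of 350 occupy positions 9–10 → average rank (9+10)/2 = 9.5.
N has value 538 MPa → rank 3.5.

3.5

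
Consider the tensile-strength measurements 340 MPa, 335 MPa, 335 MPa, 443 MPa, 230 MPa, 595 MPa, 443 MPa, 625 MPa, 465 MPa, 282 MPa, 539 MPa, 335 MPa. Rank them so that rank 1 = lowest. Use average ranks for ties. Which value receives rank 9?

Sorted (ascending): 230, 282, 335, 335, 335, 340, 443, 443, 465, 539, 595, 625
The 3 values of 335 occupy positions 3–5 → average rank 4.
The 2 values of 443 occupy positions 7–8 → average rank (7+8)/2 = 7.5.
Rank 9 → value 465.

465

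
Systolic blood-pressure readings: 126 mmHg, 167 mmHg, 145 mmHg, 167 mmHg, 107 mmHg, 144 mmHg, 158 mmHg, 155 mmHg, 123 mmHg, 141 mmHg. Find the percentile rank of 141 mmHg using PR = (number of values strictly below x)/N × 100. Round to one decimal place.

30.0

N = 10.
Strictly below 141: 3. Equal to 141: 1.
PR = 3/10 × 100 = 30.0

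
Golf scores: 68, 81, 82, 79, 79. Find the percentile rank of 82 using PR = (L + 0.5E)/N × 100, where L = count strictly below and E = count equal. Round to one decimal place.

90.0

N = 5.
Strictly below 82: 4. Equal to 82: 1.
PR = (4 + 0.5·1)/5 × 100 = 90.0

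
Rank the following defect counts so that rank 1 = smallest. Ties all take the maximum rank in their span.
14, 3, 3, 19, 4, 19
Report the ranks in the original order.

Sorted (ascending): 3, 3, 4, 14, 19, 19
The 2 values of 3 occupy positions 1–2 → each gets rank 2.
The 2 values of 19 occupy positions 5–6 → each gets rank 6.

4, 2, 2, 6, 3, 6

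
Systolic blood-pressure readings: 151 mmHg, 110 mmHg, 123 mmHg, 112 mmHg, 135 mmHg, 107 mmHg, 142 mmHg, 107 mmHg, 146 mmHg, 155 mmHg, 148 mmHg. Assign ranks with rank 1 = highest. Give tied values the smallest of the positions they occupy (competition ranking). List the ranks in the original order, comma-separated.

2, 9, 7, 8, 6, 10, 5, 10, 4, 1, 3

Sorted (descending): 155, 151, 148, 146, 142, 135, 123, 112, 110, 107, 107
The 2 values of 107 occupy positions 10–11 → each gets rank 10.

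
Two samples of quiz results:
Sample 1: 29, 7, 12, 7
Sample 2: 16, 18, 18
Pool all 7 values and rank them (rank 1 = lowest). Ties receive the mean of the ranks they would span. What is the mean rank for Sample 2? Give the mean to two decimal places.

Sorted (ascending): 7, 7, 12, 16, 18, 18, 29
The 2 values of 7 occupy positions 1–2 → average rank (1+2)/2 = 1.5.
The 2 values of 18 occupy positions 5–6 → average rank (5+6)/2 = 5.5.
Sample 2 values → pooled ranks: 16→4, 18→5.5, 18→5.5
Mean rank = (4 + 5.5 + 5.5) / 3 = 5.00

5.00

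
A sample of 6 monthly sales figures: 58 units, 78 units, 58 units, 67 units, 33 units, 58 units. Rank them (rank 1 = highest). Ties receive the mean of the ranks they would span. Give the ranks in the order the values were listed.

4, 1, 4, 2, 6, 4

Sorted (descending): 78, 67, 58, 58, 58, 33
The 3 values of 58 occupy positions 3–5 → average rank 4.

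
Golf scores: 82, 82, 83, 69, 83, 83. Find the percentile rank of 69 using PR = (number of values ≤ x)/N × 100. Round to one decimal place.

16.7

N = 6.
Strictly below 69: 0. Equal to 69: 1.
PR = 1/6 × 100 = 16.7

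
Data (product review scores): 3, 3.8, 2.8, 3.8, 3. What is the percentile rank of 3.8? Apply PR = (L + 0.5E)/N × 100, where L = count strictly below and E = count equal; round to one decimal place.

80.0

N = 5.
Strictly below 3.8: 3. Equal to 3.8: 2.
PR = (3 + 0.5·2)/5 × 100 = 80.0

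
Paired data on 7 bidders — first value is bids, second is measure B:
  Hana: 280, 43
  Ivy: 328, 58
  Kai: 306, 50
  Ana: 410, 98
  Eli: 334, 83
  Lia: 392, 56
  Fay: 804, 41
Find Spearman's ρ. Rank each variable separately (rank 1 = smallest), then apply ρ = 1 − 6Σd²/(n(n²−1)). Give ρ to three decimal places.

Ranks of variable 1: 1, 3, 2, 6, 4, 5, 7
Ranks of variable 2: 2, 5, 3, 7, 6, 4, 1
d = r₁ − r₂: -1, -2, -1, -1, -2, 1, 6
d²: 1, 4, 1, 1, 4, 1, 36; Σd² = 48
ρ = 1 − 6·48/(7·48) = 1 − 288/336 = 0.143

0.143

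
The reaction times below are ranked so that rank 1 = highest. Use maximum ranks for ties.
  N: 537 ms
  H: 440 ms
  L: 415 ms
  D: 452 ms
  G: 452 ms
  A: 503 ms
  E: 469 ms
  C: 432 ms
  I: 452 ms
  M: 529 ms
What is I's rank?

Sorted (descending): 537, 529, 503, 469, 452, 452, 452, 440, 432, 415
The 3 values of 452 occupy positions 5–7 → each gets rank 7.
I has value 452 ms → rank 7.

7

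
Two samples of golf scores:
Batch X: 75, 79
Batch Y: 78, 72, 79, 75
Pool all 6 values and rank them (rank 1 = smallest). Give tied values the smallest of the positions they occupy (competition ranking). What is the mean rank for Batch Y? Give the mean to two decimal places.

Sorted (ascending): 72, 75, 75, 78, 79, 79
The 2 values of 75 occupy positions 2–3 → each gets rank 2.
The 2 values of 79 occupy positions 5–6 → each gets rank 5.
Batch Y values → pooled ranks: 78→4, 72→1, 79→5, 75→2
Mean rank = (4 + 1 + 5 + 2) / 4 = 3.00

3.00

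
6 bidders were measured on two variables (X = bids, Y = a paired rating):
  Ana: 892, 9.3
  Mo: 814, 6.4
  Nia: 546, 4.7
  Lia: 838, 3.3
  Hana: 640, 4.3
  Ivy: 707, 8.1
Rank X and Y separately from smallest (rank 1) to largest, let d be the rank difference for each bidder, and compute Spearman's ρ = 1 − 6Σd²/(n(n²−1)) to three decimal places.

0.314

Ranks of variable 1: 6, 4, 1, 5, 2, 3
Ranks of variable 2: 6, 4, 3, 1, 2, 5
d = r₁ − r₂: 0, 0, -2, 4, 0, -2
d²: 0, 0, 4, 16, 0, 4; Σd² = 24
ρ = 1 − 6·24/(6·35) = 1 − 144/210 = 0.314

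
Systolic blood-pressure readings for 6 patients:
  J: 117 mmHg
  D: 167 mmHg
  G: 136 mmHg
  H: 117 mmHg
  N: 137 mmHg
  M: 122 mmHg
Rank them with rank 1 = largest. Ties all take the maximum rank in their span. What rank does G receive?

3

Sorted (descending): 167, 137, 136, 122, 117, 117
The 2 values of 117 occupy positions 5–6 → each gets rank 6.
G has value 136 mmHg → rank 3.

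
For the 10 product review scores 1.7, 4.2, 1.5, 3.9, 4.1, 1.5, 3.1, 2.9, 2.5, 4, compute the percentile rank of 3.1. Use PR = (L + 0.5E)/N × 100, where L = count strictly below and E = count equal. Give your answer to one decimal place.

N = 10.
Strictly below 3.1: 5. Equal to 3.1: 1.
PR = (5 + 0.5·1)/10 × 100 = 55.0

55.0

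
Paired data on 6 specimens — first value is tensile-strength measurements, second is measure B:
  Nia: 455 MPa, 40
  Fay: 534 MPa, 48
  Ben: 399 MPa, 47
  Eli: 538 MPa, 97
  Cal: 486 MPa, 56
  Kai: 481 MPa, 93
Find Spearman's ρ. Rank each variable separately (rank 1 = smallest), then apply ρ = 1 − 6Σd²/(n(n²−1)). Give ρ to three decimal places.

Ranks of variable 1: 2, 5, 1, 6, 4, 3
Ranks of variable 2: 1, 3, 2, 6, 4, 5
d = r₁ − r₂: 1, 2, -1, 0, 0, -2
d²: 1, 4, 1, 0, 0, 4; Σd² = 10
ρ = 1 − 6·10/(6·35) = 1 − 60/210 = 0.714

0.714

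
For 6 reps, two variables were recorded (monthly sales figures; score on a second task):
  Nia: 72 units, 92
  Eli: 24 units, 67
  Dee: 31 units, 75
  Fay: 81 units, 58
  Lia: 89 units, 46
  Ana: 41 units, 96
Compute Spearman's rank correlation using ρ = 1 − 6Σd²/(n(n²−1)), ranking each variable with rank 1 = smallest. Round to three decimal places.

-0.486

Ranks of variable 1: 4, 1, 2, 5, 6, 3
Ranks of variable 2: 5, 3, 4, 2, 1, 6
d = r₁ − r₂: -1, -2, -2, 3, 5, -3
d²: 1, 4, 4, 9, 25, 9; Σd² = 52
ρ = 1 − 6·52/(6·35) = 1 − 312/210 = -0.486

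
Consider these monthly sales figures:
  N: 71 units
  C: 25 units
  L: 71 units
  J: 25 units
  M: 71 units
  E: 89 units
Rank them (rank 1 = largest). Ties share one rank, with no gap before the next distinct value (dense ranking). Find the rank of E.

1

Sorted (descending): 89, 71, 71, 71, 25, 25
The 3 values of 71 share dense rank 2.
The 2 values of 25 share dense rank 3.
Remaining distinct values take the next consecutive integers.
E has value 89 units → rank 1.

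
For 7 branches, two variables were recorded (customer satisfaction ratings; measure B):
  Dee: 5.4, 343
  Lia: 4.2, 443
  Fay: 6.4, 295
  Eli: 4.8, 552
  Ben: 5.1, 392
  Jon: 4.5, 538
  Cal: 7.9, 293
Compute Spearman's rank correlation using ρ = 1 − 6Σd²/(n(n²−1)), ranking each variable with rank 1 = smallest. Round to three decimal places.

-0.857

Ranks of variable 1: 5, 1, 6, 3, 4, 2, 7
Ranks of variable 2: 3, 5, 2, 7, 4, 6, 1
d = r₁ − r₂: 2, -4, 4, -4, 0, -4, 6
d²: 4, 16, 16, 16, 0, 16, 36; Σd² = 104
ρ = 1 − 6·104/(7·48) = 1 − 624/336 = -0.857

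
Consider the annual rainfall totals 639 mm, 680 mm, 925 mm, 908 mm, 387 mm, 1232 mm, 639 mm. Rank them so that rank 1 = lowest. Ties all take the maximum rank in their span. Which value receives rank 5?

908

Sorted (ascending): 387, 639, 639, 680, 908, 925, 1232
The 2 values of 639 occupy positions 2–3 → each gets rank 3.
Rank 5 → value 908.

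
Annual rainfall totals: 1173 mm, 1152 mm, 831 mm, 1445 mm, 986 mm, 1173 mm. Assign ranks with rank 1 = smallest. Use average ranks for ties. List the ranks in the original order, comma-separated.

Sorted (ascending): 831, 986, 1152, 1173, 1173, 1445
The 2 values of 1173 occupy positions 4–5 → average rank (4+5)/2 = 4.5.

4.5, 3, 1, 6, 2, 4.5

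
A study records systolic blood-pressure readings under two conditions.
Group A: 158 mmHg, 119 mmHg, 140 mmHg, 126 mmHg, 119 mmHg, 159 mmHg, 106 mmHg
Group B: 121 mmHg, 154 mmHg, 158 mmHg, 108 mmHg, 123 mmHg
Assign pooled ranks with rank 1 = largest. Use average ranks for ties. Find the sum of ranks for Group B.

Sorted (descending): 159, 158, 158, 154, 140, 126, 123, 121, 119, 119, 108, 106
The 2 values of 158 occupy positions 2–3 → average rank (2+3)/2 = 2.5.
The 2 values of 119 occupy positions 9–10 → average rank (9+10)/2 = 9.5.
Group B values → pooled ranks: 121→8, 154→4, 158→2.5, 108→11, 123→7
Rank sum = 8 + 4 + 2.5 + 11 + 7 = 32.5

32.5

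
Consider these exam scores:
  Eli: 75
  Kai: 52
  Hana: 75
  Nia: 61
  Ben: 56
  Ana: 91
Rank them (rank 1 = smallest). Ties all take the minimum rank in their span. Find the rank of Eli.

Sorted (ascending): 52, 56, 61, 75, 75, 91
The 2 values of 75 occupy positions 4–5 → each gets rank 4.
Eli has value 75 → rank 4.

4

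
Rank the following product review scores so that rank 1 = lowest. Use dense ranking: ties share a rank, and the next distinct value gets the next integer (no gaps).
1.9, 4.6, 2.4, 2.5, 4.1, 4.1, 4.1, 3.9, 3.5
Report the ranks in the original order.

1, 7, 2, 3, 6, 6, 6, 5, 4

Sorted (ascending): 1.9, 2.4, 2.5, 3.5, 3.9, 4.1, 4.1, 4.1, 4.6
The 3 values of 4.1 share dense rank 6.
Remaining distinct values take the next consecutive integers.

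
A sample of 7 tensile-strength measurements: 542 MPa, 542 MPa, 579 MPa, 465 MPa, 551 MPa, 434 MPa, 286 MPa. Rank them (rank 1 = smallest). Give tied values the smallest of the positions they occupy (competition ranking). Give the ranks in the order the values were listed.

Sorted (ascending): 286, 434, 465, 542, 542, 551, 579
The 2 values of 542 occupy positions 4–5 → each gets rank 4.

4, 4, 7, 3, 6, 2, 1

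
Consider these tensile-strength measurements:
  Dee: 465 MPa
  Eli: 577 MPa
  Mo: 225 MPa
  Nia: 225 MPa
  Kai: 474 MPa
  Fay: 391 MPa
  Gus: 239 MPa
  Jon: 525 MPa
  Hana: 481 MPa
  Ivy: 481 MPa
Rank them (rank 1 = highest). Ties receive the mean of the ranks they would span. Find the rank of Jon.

2

Sorted (descending): 577, 525, 481, 481, 474, 465, 391, 239, 225, 225
The 2 values of 481 occupy positions 3–4 → average rank (3+4)/2 = 3.5.
The 2 values of 225 occupy positions 9–10 → average rank (9+10)/2 = 9.5.
Jon has value 525 MPa → rank 2.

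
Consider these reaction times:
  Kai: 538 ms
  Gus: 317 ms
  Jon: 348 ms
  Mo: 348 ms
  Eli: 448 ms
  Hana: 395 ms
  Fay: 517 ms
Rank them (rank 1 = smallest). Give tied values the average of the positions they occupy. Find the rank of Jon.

2.5

Sorted (ascending): 317, 348, 348, 395, 448, 517, 538
The 2 values of 348 occupy positions 2–3 → average rank (2+3)/2 = 2.5.
Jon has value 348 ms → rank 2.5.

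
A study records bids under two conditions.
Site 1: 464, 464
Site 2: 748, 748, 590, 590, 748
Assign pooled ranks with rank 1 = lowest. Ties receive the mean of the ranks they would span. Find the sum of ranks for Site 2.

25

Sorted (ascending): 464, 464, 590, 590, 748, 748, 748
The 2 values of 464 occupy positions 1–2 → average rank (1+2)/2 = 1.5.
The 2 values of 590 occupy positions 3–4 → average rank (3+4)/2 = 3.5.
The 3 values of 748 occupy positions 5–7 → average rank 6.
Site 2 values → pooled ranks: 748→6, 748→6, 590→3.5, 590→3.5, 748→6
Rank sum = 6 + 6 + 3.5 + 3.5 + 6 = 25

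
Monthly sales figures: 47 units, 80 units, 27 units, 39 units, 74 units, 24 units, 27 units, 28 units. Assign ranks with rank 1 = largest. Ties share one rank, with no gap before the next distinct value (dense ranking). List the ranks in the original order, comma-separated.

3, 1, 6, 4, 2, 7, 6, 5

Sorted (descending): 80, 74, 47, 39, 28, 27, 27, 24
The 2 values of 27 share dense rank 6.
Remaining distinct values take the next consecutive integers.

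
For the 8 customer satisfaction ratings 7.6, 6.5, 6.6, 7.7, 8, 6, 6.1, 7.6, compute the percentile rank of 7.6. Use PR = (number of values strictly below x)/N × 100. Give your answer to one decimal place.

50.0

N = 8.
Strictly below 7.6: 4. Equal to 7.6: 2.
PR = 4/8 × 100 = 50.0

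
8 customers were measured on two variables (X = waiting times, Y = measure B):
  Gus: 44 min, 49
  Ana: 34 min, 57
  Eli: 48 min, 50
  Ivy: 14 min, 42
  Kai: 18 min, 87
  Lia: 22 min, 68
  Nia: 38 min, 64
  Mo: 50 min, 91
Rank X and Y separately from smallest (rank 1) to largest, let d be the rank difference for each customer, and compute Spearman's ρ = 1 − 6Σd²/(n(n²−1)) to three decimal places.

Ranks of variable 1: 6, 4, 7, 1, 2, 3, 5, 8
Ranks of variable 2: 2, 4, 3, 1, 7, 6, 5, 8
d = r₁ − r₂: 4, 0, 4, 0, -5, -3, 0, 0
d²: 16, 0, 16, 0, 25, 9, 0, 0; Σd² = 66
ρ = 1 − 6·66/(8·63) = 1 − 396/504 = 0.214

0.214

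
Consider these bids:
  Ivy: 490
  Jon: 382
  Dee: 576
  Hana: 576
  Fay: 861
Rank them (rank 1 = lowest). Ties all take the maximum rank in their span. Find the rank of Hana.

Sorted (ascending): 382, 490, 576, 576, 861
The 2 values of 576 occupy positions 3–4 → each gets rank 4.
Hana has value 576 → rank 4.

4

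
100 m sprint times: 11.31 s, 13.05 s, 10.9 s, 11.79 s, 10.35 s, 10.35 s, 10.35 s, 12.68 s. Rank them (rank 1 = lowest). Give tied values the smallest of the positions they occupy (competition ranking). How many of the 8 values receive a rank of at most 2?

3

Sorted (ascending): 10.35, 10.35, 10.35, 10.9, 11.31, 11.79, 12.68, 13.05
The 3 values of 10.35 occupy positions 1–3 → each gets rank 1.
Ranks ≤ 2: {1, 1, 1} → 3 values.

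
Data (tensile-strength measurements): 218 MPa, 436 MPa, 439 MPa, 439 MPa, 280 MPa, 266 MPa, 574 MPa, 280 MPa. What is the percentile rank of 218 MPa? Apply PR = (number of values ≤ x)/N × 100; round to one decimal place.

12.5

N = 8.
Strictly below 218: 0. Equal to 218: 1.
PR = 1/8 × 100 = 12.5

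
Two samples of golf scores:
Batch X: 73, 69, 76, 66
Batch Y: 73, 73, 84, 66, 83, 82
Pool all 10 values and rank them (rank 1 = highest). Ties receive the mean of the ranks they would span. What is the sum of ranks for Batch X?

27.5

Sorted (descending): 84, 83, 82, 76, 73, 73, 73, 69, 66, 66
The 3 values of 73 occupy positions 5–7 → average rank 6.
The 2 values of 66 occupy positions 9–10 → average rank (9+10)/2 = 9.5.
Batch X values → pooled ranks: 73→6, 69→8, 76→4, 66→9.5
Rank sum = 6 + 8 + 4 + 9.5 = 27.5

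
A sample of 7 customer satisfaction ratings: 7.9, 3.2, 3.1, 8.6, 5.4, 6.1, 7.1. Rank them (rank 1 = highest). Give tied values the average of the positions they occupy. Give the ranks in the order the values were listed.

Sorted (descending): 8.6, 7.9, 7.1, 6.1, 5.4, 3.2, 3.1
No ties — each value takes its position as its rank.

2, 6, 7, 1, 5, 4, 3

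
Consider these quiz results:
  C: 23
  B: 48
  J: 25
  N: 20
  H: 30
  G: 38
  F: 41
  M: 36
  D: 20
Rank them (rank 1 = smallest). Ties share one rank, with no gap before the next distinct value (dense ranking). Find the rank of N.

Sorted (ascending): 20, 20, 23, 25, 30, 36, 38, 41, 48
The 2 values of 20 share dense rank 1.
Remaining distinct values take the next consecutive integers.
N has value 20 → rank 1.

1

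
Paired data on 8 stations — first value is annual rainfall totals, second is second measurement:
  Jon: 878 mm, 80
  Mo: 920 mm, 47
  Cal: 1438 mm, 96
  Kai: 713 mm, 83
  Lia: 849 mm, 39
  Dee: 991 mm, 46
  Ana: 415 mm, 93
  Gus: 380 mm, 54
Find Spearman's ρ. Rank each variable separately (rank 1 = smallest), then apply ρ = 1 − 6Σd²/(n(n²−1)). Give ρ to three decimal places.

-0.024

Ranks of variable 1: 5, 6, 8, 3, 4, 7, 2, 1
Ranks of variable 2: 5, 3, 8, 6, 1, 2, 7, 4
d = r₁ − r₂: 0, 3, 0, -3, 3, 5, -5, -3
d²: 0, 9, 0, 9, 9, 25, 25, 9; Σd² = 86
ρ = 1 − 6·86/(8·63) = 1 − 516/504 = -0.024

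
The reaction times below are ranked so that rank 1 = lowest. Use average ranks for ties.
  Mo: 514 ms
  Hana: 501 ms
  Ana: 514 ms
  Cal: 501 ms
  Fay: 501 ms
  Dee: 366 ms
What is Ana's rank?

Sorted (ascending): 366, 501, 501, 501, 514, 514
The 3 values of 501 occupy positions 2–4 → average rank 3.
The 2 values of 514 occupy positions 5–6 → average rank (5+6)/2 = 5.5.
Ana has value 514 ms → rank 5.5.

5.5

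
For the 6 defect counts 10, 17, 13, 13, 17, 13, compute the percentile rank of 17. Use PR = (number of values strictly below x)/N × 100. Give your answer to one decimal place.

66.7

N = 6.
Strictly below 17: 4. Equal to 17: 2.
PR = 4/6 × 100 = 66.7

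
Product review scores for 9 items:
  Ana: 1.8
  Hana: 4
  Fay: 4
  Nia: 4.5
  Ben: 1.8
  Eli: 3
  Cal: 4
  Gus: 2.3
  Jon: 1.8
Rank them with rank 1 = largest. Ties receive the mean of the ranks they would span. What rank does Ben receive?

Sorted (descending): 4.5, 4, 4, 4, 3, 2.3, 1.8, 1.8, 1.8
The 3 values of 4 occupy positions 2–4 → average rank 3.
The 3 values of 1.8 occupy positions 7–9 → average rank 8.
Ben has value 1.8 → rank 8.

8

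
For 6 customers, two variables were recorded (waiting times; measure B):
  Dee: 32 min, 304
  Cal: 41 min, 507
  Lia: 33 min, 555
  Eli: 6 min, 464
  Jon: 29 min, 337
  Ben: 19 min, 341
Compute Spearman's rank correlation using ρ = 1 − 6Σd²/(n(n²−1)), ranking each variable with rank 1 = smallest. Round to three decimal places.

0.371

Ranks of variable 1: 4, 6, 5, 1, 3, 2
Ranks of variable 2: 1, 5, 6, 4, 2, 3
d = r₁ − r₂: 3, 1, -1, -3, 1, -1
d²: 9, 1, 1, 9, 1, 1; Σd² = 22
ρ = 1 − 6·22/(6·35) = 1 − 132/210 = 0.371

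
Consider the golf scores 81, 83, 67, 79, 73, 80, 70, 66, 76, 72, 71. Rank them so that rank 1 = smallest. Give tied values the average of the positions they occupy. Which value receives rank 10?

Sorted (ascending): 66, 67, 70, 71, 72, 73, 76, 79, 80, 81, 83
No ties — each value takes its position as its rank.
Rank 10 → value 81.

81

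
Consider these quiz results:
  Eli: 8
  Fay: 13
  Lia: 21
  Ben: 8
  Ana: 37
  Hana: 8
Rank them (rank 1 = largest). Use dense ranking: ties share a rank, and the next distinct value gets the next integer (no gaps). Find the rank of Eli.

Sorted (descending): 37, 21, 13, 8, 8, 8
The 3 values of 8 share dense rank 4.
Remaining distinct values take the next consecutive integers.
Eli has value 8 → rank 4.

4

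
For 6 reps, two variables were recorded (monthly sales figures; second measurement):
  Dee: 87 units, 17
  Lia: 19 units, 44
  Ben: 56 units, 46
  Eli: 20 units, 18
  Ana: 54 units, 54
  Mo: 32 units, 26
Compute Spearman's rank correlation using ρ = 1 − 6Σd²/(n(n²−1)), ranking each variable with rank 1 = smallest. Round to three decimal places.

-0.086

Ranks of variable 1: 6, 1, 5, 2, 4, 3
Ranks of variable 2: 1, 4, 5, 2, 6, 3
d = r₁ − r₂: 5, -3, 0, 0, -2, 0
d²: 25, 9, 0, 0, 4, 0; Σd² = 38
ρ = 1 − 6·38/(6·35) = 1 − 228/210 = -0.086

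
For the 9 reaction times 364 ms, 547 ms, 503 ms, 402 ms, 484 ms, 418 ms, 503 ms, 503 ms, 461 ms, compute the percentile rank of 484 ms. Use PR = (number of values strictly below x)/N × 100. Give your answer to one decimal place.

44.4

N = 9.
Strictly below 484: 4. Equal to 484: 1.
PR = 4/9 × 100 = 44.4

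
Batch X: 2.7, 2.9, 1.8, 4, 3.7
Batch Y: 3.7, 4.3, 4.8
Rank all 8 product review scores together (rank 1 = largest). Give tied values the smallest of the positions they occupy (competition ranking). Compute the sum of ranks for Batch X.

Sorted (descending): 4.8, 4.3, 4, 3.7, 3.7, 2.9, 2.7, 1.8
The 2 values of 3.7 occupy positions 4–5 → each gets rank 4.
Batch X values → pooled ranks: 2.7→7, 2.9→6, 1.8→8, 4→3, 3.7→4
Rank sum = 7 + 6 + 8 + 3 + 4 = 28

28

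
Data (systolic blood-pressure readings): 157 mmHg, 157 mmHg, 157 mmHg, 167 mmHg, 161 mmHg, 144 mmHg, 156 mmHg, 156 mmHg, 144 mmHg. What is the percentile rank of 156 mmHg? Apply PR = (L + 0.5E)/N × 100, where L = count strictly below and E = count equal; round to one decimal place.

N = 9.
Strictly below 156: 2. Equal to 156: 2.
PR = (2 + 0.5·2)/9 × 100 = 33.3

33.3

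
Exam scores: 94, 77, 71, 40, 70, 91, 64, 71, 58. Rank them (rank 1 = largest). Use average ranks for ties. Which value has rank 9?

Sorted (descending): 94, 91, 77, 71, 71, 70, 64, 58, 40
The 2 values of 71 occupy positions 4–5 → average rank (4+5)/2 = 4.5.
Rank 9 → value 40.

40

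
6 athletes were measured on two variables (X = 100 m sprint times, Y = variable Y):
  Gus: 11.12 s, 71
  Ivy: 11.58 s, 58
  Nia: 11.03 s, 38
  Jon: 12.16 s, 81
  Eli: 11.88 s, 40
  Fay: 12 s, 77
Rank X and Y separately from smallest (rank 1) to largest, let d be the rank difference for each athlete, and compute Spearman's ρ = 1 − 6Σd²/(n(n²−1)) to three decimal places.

Ranks of variable 1: 2, 3, 1, 6, 4, 5
Ranks of variable 2: 4, 3, 1, 6, 2, 5
d = r₁ − r₂: -2, 0, 0, 0, 2, 0
d²: 4, 0, 0, 0, 4, 0; Σd² = 8
ρ = 1 − 6·8/(6·35) = 1 − 48/210 = 0.771

0.771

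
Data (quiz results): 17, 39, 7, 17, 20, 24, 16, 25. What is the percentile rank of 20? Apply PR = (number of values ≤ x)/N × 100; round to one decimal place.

N = 8.
Strictly below 20: 4. Equal to 20: 1.
PR = 5/8 × 100 = 62.5

62.5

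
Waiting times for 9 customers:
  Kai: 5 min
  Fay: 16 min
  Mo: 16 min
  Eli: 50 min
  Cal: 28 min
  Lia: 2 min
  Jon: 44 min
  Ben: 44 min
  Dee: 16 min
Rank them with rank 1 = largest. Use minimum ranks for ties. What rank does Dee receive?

5

Sorted (descending): 50, 44, 44, 28, 16, 16, 16, 5, 2
The 2 values of 44 occupy positions 2–3 → each gets rank 2.
The 3 values of 16 occupy positions 5–7 → each gets rank 5.
Dee has value 16 min → rank 5.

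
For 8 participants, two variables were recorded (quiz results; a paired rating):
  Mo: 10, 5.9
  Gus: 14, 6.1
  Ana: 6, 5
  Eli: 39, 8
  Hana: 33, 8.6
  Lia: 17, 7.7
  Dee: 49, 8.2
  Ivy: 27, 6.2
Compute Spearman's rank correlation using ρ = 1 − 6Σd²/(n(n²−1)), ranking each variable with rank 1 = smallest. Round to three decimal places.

Ranks of variable 1: 2, 3, 1, 7, 6, 4, 8, 5
Ranks of variable 2: 2, 3, 1, 6, 8, 5, 7, 4
d = r₁ − r₂: 0, 0, 0, 1, -2, -1, 1, 1
d²: 0, 0, 0, 1, 4, 1, 1, 1; Σd² = 8
ρ = 1 − 6·8/(8·63) = 1 − 48/504 = 0.905

0.905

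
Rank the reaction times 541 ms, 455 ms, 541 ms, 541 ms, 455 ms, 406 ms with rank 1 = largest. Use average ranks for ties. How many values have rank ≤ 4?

3

Sorted (descending): 541, 541, 541, 455, 455, 406
The 3 values of 541 occupy positions 1–3 → average rank 2.
The 2 values of 455 occupy positions 4–5 → average rank (4+5)/2 = 4.5.
Ranks ≤ 4: {2, 2, 2} → 3 values.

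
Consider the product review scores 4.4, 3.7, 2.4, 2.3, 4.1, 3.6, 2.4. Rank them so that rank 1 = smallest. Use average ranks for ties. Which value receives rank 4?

Sorted (ascending): 2.3, 2.4, 2.4, 3.6, 3.7, 4.1, 4.4
The 2 values of 2.4 occupy positions 2–3 → average rank (2+3)/2 = 2.5.
Rank 4 → value 3.6.

3.6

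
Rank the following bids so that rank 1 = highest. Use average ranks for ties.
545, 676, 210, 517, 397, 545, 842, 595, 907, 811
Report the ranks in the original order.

6.5, 4, 10, 8, 9, 6.5, 2, 5, 1, 3

Sorted (descending): 907, 842, 811, 676, 595, 545, 545, 517, 397, 210
The 2 values of 545 occupy positions 6–7 → average rank (6+7)/2 = 6.5.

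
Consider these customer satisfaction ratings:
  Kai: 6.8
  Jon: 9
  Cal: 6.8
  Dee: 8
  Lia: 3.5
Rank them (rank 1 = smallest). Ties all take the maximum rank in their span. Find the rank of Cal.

Sorted (ascending): 3.5, 6.8, 6.8, 8, 9
The 2 values of 6.8 occupy positions 2–3 → each gets rank 3.
Cal has value 6.8 → rank 3.

3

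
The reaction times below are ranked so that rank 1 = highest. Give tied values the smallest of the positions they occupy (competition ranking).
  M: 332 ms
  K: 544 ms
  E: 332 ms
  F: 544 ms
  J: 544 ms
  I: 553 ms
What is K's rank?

Sorted (descending): 553, 544, 544, 544, 332, 332
The 3 values of 544 occupy positions 2–4 → each gets rank 2.
The 2 values of 332 occupy positions 5–6 → each gets rank 5.
K has value 544 ms → rank 2.

2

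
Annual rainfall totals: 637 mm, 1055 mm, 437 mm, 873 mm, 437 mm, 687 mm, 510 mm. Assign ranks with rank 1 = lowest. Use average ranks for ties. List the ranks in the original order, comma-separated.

Sorted (ascending): 437, 437, 510, 637, 687, 873, 1055
The 2 values of 437 occupy positions 1–2 → average rank (1+2)/2 = 1.5.

4, 7, 1.5, 6, 1.5, 5, 3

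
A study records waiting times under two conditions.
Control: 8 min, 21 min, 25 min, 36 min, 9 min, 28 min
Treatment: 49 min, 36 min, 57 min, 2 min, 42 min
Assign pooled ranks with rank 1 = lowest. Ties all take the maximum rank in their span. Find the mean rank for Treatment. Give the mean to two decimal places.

7.80

Sorted (ascending): 2, 8, 9, 21, 25, 28, 36, 36, 42, 49, 57
The 2 values of 36 occupy positions 7–8 → each gets rank 8.
Treatment values → pooled ranks: 49→10, 36→8, 57→11, 2→1, 42→9
Mean rank = (10 + 8 + 11 + 1 + 9) / 5 = 7.80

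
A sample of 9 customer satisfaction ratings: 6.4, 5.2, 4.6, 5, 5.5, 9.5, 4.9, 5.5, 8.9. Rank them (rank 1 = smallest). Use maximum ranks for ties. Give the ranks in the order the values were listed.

7, 4, 1, 3, 6, 9, 2, 6, 8

Sorted (ascending): 4.6, 4.9, 5, 5.2, 5.5, 5.5, 6.4, 8.9, 9.5
The 2 values of 5.5 occupy positions 5–6 → each gets rank 6.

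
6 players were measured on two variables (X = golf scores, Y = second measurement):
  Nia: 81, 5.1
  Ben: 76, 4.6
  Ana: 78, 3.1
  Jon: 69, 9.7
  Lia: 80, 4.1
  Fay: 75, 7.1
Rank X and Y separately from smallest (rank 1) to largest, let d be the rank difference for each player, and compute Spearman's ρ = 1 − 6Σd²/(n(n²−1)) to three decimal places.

Ranks of variable 1: 6, 3, 4, 1, 5, 2
Ranks of variable 2: 4, 3, 1, 6, 2, 5
d = r₁ − r₂: 2, 0, 3, -5, 3, -3
d²: 4, 0, 9, 25, 9, 9; Σd² = 56
ρ = 1 − 6·56/(6·35) = 1 − 336/210 = -0.600

-0.600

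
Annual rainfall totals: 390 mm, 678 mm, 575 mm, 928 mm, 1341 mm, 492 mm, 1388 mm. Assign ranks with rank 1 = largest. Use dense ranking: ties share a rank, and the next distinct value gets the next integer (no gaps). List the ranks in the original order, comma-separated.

Sorted (descending): 1388, 1341, 928, 678, 575, 492, 390
No ties — each value takes its position as its rank.

7, 4, 5, 3, 2, 6, 1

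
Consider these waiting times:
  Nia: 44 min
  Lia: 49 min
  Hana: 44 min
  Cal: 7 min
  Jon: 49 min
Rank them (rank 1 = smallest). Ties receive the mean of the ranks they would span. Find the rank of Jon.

4.5

Sorted (ascending): 7, 44, 44, 49, 49
The 2 values of 44 occupy positions 2–3 → average rank (2+3)/2 = 2.5.
The 2 values of 49 occupy positions 4–5 → average rank (4+5)/2 = 4.5.
Jon has value 49 min → rank 4.5.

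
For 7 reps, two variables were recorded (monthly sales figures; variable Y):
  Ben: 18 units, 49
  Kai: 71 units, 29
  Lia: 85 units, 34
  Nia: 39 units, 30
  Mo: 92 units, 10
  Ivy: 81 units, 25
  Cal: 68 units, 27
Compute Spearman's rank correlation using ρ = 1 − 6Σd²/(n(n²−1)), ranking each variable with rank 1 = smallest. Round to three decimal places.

Ranks of variable 1: 1, 4, 6, 2, 7, 5, 3
Ranks of variable 2: 7, 4, 6, 5, 1, 2, 3
d = r₁ − r₂: -6, 0, 0, -3, 6, 3, 0
d²: 36, 0, 0, 9, 36, 9, 0; Σd² = 90
ρ = 1 − 6·90/(7·48) = 1 − 540/336 = -0.607

-0.607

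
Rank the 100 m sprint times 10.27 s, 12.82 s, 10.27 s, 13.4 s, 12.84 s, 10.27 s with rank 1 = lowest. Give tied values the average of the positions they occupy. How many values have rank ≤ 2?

3

Sorted (ascending): 10.27, 10.27, 10.27, 12.82, 12.84, 13.4
The 3 values of 10.27 occupy positions 1–3 → average rank 2.
Ranks ≤ 2: {2, 2, 2} → 3 values.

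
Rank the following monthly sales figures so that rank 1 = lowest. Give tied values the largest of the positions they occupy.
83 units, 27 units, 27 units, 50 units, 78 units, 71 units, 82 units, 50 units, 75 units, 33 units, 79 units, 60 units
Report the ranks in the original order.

Sorted (ascending): 27, 27, 33, 50, 50, 60, 71, 75, 78, 79, 82, 83
The 2 values of 27 occupy positions 1–2 → each gets rank 2.
The 2 values of 50 occupy positions 4–5 → each gets rank 5.

12, 2, 2, 5, 9, 7, 11, 5, 8, 3, 10, 6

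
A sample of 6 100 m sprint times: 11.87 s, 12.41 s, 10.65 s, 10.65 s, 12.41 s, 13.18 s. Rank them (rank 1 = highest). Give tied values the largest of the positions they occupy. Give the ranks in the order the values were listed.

4, 3, 6, 6, 3, 1

Sorted (descending): 13.18, 12.41, 12.41, 11.87, 10.65, 10.65
The 2 values of 12.41 occupy positions 2–3 → each gets rank 3.
The 2 values of 10.65 occupy positions 5–6 → each gets rank 6.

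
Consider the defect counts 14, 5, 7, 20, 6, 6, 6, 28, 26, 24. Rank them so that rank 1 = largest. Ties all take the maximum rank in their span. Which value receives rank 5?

14

Sorted (descending): 28, 26, 24, 20, 14, 7, 6, 6, 6, 5
The 3 values of 6 occupy positions 7–9 → each gets rank 9.
Rank 5 → value 14.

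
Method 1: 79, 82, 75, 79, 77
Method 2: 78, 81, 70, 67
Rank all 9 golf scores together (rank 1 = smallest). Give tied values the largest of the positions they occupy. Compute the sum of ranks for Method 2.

16

Sorted (ascending): 67, 70, 75, 77, 78, 79, 79, 81, 82
The 2 values of 79 occupy positions 6–7 → each gets rank 7.
Method 2 values → pooled ranks: 78→5, 81→8, 70→2, 67→1
Rank sum = 5 + 8 + 2 + 1 = 16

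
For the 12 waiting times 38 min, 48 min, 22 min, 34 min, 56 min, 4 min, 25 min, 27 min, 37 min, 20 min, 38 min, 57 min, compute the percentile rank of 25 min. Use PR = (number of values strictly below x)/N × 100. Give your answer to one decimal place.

N = 12.
Strictly below 25: 3. Equal to 25: 1.
PR = 3/12 × 100 = 25.0

25.0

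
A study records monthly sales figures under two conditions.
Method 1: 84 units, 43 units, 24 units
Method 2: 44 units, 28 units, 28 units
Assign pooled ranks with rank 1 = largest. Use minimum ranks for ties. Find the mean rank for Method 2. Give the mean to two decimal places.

3.33

Sorted (descending): 84, 44, 43, 28, 28, 24
The 2 values of 28 occupy positions 4–5 → each gets rank 4.
Method 2 values → pooled ranks: 44→2, 28→4, 28→4
Mean rank = (2 + 4 + 4) / 3 = 3.33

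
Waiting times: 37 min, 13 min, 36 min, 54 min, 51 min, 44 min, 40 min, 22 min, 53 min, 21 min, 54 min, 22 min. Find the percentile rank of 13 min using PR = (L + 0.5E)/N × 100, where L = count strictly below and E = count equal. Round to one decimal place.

N = 12.
Strictly below 13: 0. Equal to 13: 1.
PR = (0 + 0.5·1)/12 × 100 = 4.2

4.2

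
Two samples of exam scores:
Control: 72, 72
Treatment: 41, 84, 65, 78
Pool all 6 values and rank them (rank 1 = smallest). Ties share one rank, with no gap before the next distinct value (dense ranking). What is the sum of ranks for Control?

Sorted (ascending): 41, 65, 72, 72, 78, 84
The 2 values of 72 share dense rank 3.
Remaining distinct values take the next consecutive integers.
Control values → pooled ranks: 72→3, 72→3
Rank sum = 3 + 3 = 6

6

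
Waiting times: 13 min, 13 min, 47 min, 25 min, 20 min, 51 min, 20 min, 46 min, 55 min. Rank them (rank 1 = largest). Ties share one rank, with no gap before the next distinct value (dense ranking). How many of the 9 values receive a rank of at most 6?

Sorted (descending): 55, 51, 47, 46, 25, 20, 20, 13, 13
The 2 values of 20 share dense rank 6.
The 2 values of 13 share dense rank 7.
Remaining distinct values take the next consecutive integers.
Ranks ≤ 6: {1, 2, 3, 4, 5, 6, 6} → 7 values.

7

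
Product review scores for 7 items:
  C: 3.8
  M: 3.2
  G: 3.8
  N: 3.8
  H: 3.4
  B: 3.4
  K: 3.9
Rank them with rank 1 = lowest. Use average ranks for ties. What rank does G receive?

5

Sorted (ascending): 3.2, 3.4, 3.4, 3.8, 3.8, 3.8, 3.9
The 2 values of 3.4 occupy positions 2–3 → average rank (2+3)/2 = 2.5.
The 3 values of 3.8 occupy positions 4–6 → average rank 5.
G has value 3.8 → rank 5.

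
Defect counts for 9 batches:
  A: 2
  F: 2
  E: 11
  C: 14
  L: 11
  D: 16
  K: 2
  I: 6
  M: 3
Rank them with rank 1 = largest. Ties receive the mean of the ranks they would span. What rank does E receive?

3.5

Sorted (descending): 16, 14, 11, 11, 6, 3, 2, 2, 2
The 2 values of 11 occupy positions 3–4 → average rank (3+4)/2 = 3.5.
The 3 values of 2 occupy positions 7–9 → average rank 8.
E has value 11 → rank 3.5.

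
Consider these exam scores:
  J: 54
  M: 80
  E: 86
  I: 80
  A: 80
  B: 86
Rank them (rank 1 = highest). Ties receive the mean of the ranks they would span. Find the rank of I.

4

Sorted (descending): 86, 86, 80, 80, 80, 54
The 2 values of 86 occupy positions 1–2 → average rank (1+2)/2 = 1.5.
The 3 values of 80 occupy positions 3–5 → average rank 4.
I has value 80 → rank 4.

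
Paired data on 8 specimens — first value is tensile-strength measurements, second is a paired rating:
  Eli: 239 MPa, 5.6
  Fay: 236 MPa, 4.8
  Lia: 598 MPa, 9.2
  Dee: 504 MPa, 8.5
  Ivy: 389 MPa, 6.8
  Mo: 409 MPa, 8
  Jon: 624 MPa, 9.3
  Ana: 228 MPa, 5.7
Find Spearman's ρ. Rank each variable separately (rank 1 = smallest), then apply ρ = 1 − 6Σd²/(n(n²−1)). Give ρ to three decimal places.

Ranks of variable 1: 3, 2, 7, 6, 4, 5, 8, 1
Ranks of variable 2: 2, 1, 7, 6, 4, 5, 8, 3
d = r₁ − r₂: 1, 1, 0, 0, 0, 0, 0, -2
d²: 1, 1, 0, 0, 0, 0, 0, 4; Σd² = 6
ρ = 1 − 6·6/(8·63) = 1 − 36/504 = 0.929

0.929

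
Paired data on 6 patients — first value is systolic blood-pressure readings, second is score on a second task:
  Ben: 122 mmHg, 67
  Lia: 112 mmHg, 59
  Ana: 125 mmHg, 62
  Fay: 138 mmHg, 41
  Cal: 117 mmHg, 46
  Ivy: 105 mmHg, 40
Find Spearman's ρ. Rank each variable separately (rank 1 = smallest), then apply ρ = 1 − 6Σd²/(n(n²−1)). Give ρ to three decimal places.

Ranks of variable 1: 4, 2, 5, 6, 3, 1
Ranks of variable 2: 6, 4, 5, 2, 3, 1
d = r₁ − r₂: -2, -2, 0, 4, 0, 0
d²: 4, 4, 0, 16, 0, 0; Σd² = 24
ρ = 1 − 6·24/(6·35) = 1 − 144/210 = 0.314

0.314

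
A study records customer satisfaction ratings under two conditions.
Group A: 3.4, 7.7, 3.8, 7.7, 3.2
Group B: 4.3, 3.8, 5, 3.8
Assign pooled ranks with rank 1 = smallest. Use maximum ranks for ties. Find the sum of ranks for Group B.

Sorted (ascending): 3.2, 3.4, 3.8, 3.8, 3.8, 4.3, 5, 7.7, 7.7
The 3 values of 3.8 occupy positions 3–5 → each gets rank 5.
The 2 values of 7.7 occupy positions 8–9 → each gets rank 9.
Group B values → pooled ranks: 4.3→6, 3.8→5, 5→7, 3.8→5
Rank sum = 6 + 5 + 7 + 5 = 23

23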